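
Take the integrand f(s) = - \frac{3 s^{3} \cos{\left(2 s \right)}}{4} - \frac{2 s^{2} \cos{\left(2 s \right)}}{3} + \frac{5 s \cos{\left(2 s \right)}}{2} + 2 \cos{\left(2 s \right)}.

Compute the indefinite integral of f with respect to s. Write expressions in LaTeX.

F(s) = - \frac{3 s^{3} \sin{\left(2 s \right)}}{8} - \frac{s^{2} \sin{\left(2 s \right)}}{3} - \frac{9 s^{2} \cos{\left(2 s \right)}}{16} + \frac{29 s \sin{\left(2 s \right)}}{16} - \frac{s \cos{\left(2 s \right)}}{3} + \frac{7 \sin{\left(2 s \right)}}{6} + \frac{29 \cos{\left(2 s \right)}}{32} + C

Integrate term by term and add the pieces.
Check: d/ds[- \frac{3 s^{3} \sin{\left(2 s \right)}}{8} - \frac{s^{2} \sin{\left(2 s \right)}}{3} - \frac{9 s^{2} \cos{\left(2 s \right)}}{16} + \frac{29 s \sin{\left(2 s \right)}}{16} - \frac{s \cos{\left(2 s \right)}}{3} + \frac{7 \sin{\left(2 s \right)}}{6} + \frac{29 \cos{\left(2 s \right)}}{32}] = - \frac{3 s^{3} \cos{\left(2 s \right)}}{4} - \frac{2 s^{2} \cos{\left(2 s \right)}}{3} + \frac{5 s \cos{\left(2 s \right)}}{2} + 2 \cos{\left(2 s \right)} = f(s).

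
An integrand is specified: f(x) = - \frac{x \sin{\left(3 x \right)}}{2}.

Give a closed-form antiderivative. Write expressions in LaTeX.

An antiderivative is F(x) = \frac{x \cos{\left(3 x \right)}}{6} - \frac{\sin{\left(3 x \right)}}{18}.

A candidate is checked by its d/dx: the result must match f(x).
Check: d/dx[\frac{x \cos{\left(3 x \right)}}{6} - \frac{\sin{\left(3 x \right)}}{18}] = - \frac{x \sin{\left(3 x \right)}}{2} = f(x).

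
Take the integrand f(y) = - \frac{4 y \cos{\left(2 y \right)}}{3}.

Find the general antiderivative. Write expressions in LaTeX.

F(y) = - \frac{2 y \sin{\left(2 y \right)}}{3} - \frac{\cos{\left(2 y \right)}}{3} + C

Recover f(y) by differentiating a candidate F(y); any mismatch rules it out.
Check: d/dy[- \frac{2 y \sin{\left(2 y \right)}}{3} - \frac{\cos{\left(2 y \right)}}{3}] = - \frac{4 y \cos{\left(2 y \right)}}{3} = f(y).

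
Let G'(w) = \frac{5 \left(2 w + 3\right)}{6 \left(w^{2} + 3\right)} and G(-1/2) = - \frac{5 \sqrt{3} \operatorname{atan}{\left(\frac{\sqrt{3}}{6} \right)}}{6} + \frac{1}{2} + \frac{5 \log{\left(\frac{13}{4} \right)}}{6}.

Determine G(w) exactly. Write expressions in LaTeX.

A first test for any G(w): its w-derivative must equal the given G'(w).
A general antiderivative is \frac{5 \log{\left(w^{2} + 3 \right)}}{6} + \frac{5 \sqrt{3} \operatorname{atan}{\left(\frac{\sqrt{3} w}{3} \right)}}{6} + C.
The condition gives C = - \frac{5 \sqrt{3} \operatorname{atan}{\left(\frac{\sqrt{3}}{6} \right)}}{6} + \frac{1}{2} + \frac{5 \log{\left(\frac{13}{4} \right)}}{6} - (- \frac{5 \sqrt{3} \operatorname{atan}{\left(\frac{\sqrt{3}}{6} \right)}}{6} + \frac{5 \log{\left(\frac{13}{4} \right)}}{6}) = \frac{1}{2}.
So G(w) = \frac{5 \log{\left(w^{2} + 3 \right)}}{6} + \frac{5 \sqrt{3} \operatorname{atan}{\left(\frac{\sqrt{3} w}{3} \right)}}{6} + \frac{1}{2}.
Check: d/dw[\frac{5 \log{\left(w^{2} + 3 \right)}}{6} + \frac{5 \sqrt{3} \operatorname{atan}{\left(\frac{\sqrt{3} w}{3} \right)}}{6} + \frac{1}{2}] = \frac{10 w + 15}{6 w^{2} + 18}, which equals G'(w).

G(w) = \frac{5 \log{\left(w^{2} + 3 \right)}}{6} + \frac{5 \sqrt{3} \operatorname{atan}{\left(\frac{\sqrt{3} w}{3} \right)}}{6} + \frac{1}{2}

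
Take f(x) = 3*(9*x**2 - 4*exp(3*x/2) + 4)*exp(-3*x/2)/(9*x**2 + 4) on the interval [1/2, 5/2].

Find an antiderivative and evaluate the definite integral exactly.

Check any antiderivative F(x) by computing F'(x) and comparing it with f(x).
F(x) = -2*(exp(3*x/2)*atan(3*x/2) + 1)*exp(-3*x/2) is an antiderivative of f.
Check: d/dx[-2*(exp(3*x/2)*atan(3*x/2) + 1)*exp(-3*x/2)] = (27*x**2 - 12*exp(3*x/2) + 12)/(9*x**2*exp(3*x/2) + 4*exp(3*x/2)), which equals f(x).
F(5/2) = -2*atan(15/4) - 2*exp(-15/4); F(1/2) = -2*atan(3/4) - 2*exp(-3/4).
Integral = F(5/2) - F(1/2) = -2*atan(15/4) - 2*exp(-15/4) + 2*exp(-3/4) + 2*atan(3/4).

Antiderivative: F(x) = -2*(exp(3*x/2)*atan(3*x/2) + 1)*exp(-3*x/2); value = -2*atan(15/4) - 2*exp(-15/4) + 2*exp(-3/4) + 2*atan(3/4)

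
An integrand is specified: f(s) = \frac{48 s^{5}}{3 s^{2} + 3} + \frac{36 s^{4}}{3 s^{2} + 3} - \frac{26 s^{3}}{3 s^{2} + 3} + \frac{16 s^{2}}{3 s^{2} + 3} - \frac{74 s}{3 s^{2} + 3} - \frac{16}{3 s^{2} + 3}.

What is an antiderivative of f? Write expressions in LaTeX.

An antiderivative is F(s) = 4 s^{4} + 4 s^{3} - \frac{37 s^{2}}{3} - \frac{20 s}{3} + \frac{4 \operatorname{atan}{\left(s \right)}}{3}.

Integrate term by term and add the pieces.
Check: d/ds[4 s^{4} + 4 s^{3} - \frac{37 s^{2}}{3} - \frac{20 s}{3} + \frac{4 \operatorname{atan}{\left(s \right)}}{3}] = \frac{48 s^{5} + 36 s^{4} - 26 s^{3} + 16 s^{2} - 74 s - 16}{3 s^{2} + 3}, which equals f(s).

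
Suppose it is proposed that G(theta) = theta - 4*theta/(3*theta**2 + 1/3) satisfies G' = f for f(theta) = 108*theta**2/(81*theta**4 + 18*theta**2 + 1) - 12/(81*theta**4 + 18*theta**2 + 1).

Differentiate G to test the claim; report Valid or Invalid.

Invalid: d/dtheta[G] - f = 1, which is not 0.

d/dtheta[G] = (81*theta**4 + 126*theta**2 - 11)/(81*theta**4 + 18*theta**2 + 1)
d/dtheta[G] - f(theta) = 1 != 0.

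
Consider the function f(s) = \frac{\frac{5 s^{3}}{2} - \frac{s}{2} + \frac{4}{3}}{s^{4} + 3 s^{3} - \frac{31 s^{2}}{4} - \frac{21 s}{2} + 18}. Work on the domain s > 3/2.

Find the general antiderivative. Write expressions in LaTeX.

F(s) = - \frac{- 44934 s \log{\left(s - \frac{3}{2} \right)} + 51304 s \log{\left(s + 2 \right)} - 184240 s \log{\left(s + 4 \right)} + 67401 \log{\left(s - \frac{3}{2} \right)} - 76956 \log{\left(s + 2 \right)} + 276360 \log{\left(s + 4 \right)} + 33341}{35574 \left(2 s - 3\right)} + C

Factor the denominator (3 \left(s + 2\right) \left(s + 4\right) \left(2 s - 3\right)^{2}) and decompose: f = \frac{7489}{5929 \left(2 s - 3\right)} + \frac{433}{231 \left(2 s - 3\right)^{2}} + \frac{940}{363 \left(s + 4\right)} - \frac{106}{147 \left(s + 2\right)}; each piece integrates to a log, atan, or power term.
Check: d/ds[- \frac{- 44934 s \log{\left(s - \frac{3}{2} \right)} + 51304 s \log{\left(s + 2 \right)} - 184240 s \log{\left(s + 4 \right)} + 67401 \log{\left(s - \frac{3}{2} \right)} - 76956 \log{\left(s + 2 \right)} + 276360 \log{\left(s + 4 \right)} + 33341}{35574 \left(2 s - 3\right)}] = \frac{30 s^{3} - 6 s + 16}{12 s^{4} + 36 s^{3} - 93 s^{2} - 126 s + 216}, which equals f(s).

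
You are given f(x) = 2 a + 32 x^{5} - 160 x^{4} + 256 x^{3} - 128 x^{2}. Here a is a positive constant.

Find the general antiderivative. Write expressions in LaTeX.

F(x) = \frac{2 x \left(3 a - 8 x^{2} \left(2 - x\right)^{3}\right)}{3} + C

Integrate term by term and add the pieces.
Check: d/dx[\frac{2 x \left(3 a - 8 x^{2} \left(2 - x\right)^{3}\right)}{3}] = 2 a + 32 x^{5} - 160 x^{4} + 256 x^{3} - 128 x^{2} = f(x).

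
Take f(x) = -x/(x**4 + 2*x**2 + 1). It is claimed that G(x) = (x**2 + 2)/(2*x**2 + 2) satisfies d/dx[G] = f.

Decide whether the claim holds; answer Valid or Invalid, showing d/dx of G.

Valid - differentiating G returns exactly f.

d/dx[G] = -x/(x**4 + 2*x**2 + 1)
This equals f(x) exactly, so the claim holds.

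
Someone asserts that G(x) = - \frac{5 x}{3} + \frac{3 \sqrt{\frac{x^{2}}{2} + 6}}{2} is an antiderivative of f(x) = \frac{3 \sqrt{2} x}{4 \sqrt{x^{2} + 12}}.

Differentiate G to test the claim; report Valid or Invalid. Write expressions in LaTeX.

Invalid: d/dx[G] - f = - \frac{5}{3}, which is not 0.

d/dx[G] = \frac{9 \sqrt{2} x - 20 \sqrt{x^{2} + 12}}{12 \sqrt{x^{2} + 12}}
d/dx[G] - f(x) = - \frac{5}{3} != 0.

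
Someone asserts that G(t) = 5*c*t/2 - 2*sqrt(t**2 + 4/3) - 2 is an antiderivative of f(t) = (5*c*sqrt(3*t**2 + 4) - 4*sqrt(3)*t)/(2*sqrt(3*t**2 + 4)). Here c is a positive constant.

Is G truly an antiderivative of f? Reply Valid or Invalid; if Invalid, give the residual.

d/dt[G] = (5*c*sqrt(3*t**2 + 4) - 4*sqrt(3)*t)/(2*sqrt(3*t**2 + 4))
This equals f(t) exactly, so the claim holds.

Valid. The derivative of G reproduces f.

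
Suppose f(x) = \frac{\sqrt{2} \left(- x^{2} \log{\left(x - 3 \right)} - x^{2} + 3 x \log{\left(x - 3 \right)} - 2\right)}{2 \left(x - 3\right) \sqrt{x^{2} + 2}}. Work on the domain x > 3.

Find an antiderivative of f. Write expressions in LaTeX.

An antiderivative is F(x) = - \frac{\sqrt{2} \sqrt{x^{2} + 2} \log{\left(x - 3 \right)}}{2}.

f has the shape u'v + uv' for u = - \sqrt{\frac{x^{2}}{2} + 1} and v = \log{\left(x - 3 \right)} — it is the derivative of the product u*v.
Check: d/dx[- \frac{\sqrt{2} \sqrt{x^{2} + 2} \log{\left(x - 3 \right)}}{2}] = \frac{- \sqrt{2} x^{2} \log{\left(x - 3 \right)} - \sqrt{2} x^{2} + 3 \sqrt{2} x \log{\left(x - 3 \right)} - 2 \sqrt{2}}{2 x \sqrt{x^{2} + 2} - 6 \sqrt{x^{2} + 2}}, which equals f(x).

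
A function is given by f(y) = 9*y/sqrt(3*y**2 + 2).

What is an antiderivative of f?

An antiderivative is F(y) = 3*sqrt(3*y**2 + 2).

f matches the chain-rule pattern g'(h)*h' with inner function h(y) = 3*y**2 + 2; substituting u = h(y) collapses the integral.
Check: d/dy[3*sqrt(3*y**2 + 2)] = 9*y/sqrt(3*y**2 + 2) = f(y).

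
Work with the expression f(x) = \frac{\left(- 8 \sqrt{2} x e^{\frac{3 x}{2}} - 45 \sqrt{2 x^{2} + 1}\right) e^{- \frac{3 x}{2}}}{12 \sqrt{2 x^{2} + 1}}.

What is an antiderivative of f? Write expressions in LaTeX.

An antiderivative is F(x) = \frac{\left(- 2 \sqrt{2} \sqrt{2 x^{2} + 1} e^{\frac{3 x}{2}} + 15\right) e^{- \frac{3 x}{2}}}{6}.

Check any antiderivative F(x) by computing F'(x) and comparing it with f(x).
Check: d/dx[\frac{\left(- 2 \sqrt{2} \sqrt{2 x^{2} + 1} e^{\frac{3 x}{2}} + 15\right) e^{- \frac{3 x}{2}}}{6}] = \frac{\left(- 8 \sqrt{2} x e^{\frac{3 x}{2}} - 45 \sqrt{2 x^{2} + 1}\right) e^{- \frac{3 x}{2}}}{12 \sqrt{2 x^{2} + 1}} = f(x).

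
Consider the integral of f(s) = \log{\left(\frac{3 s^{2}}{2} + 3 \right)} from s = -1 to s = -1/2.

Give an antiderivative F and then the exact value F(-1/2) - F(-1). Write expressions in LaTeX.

A first test for any F(s): its s-derivative must equal f(s) identically.
F(s) = s \log{\left(\frac{3 s^{2}}{2} + 3 \right)} - 2 s + 2 \sqrt{2} \operatorname{atan}{\left(\frac{\sqrt{2} s}{2} \right)} is an antiderivative of f.
Check: d/ds[s \log{\left(\frac{3 s^{2}}{2} + 3 \right)} - 2 s + 2 \sqrt{2} \operatorname{atan}{\left(\frac{\sqrt{2} s}{2} \right)}] = \log{\left(\frac{s^{2}}{2} + 1 \right)} + \log{\left(3 \right)}, which equals f(s).
F(-1/2) = - 2 \sqrt{2} \operatorname{atan}{\left(\frac{\sqrt{2}}{4} \right)} - \frac{\log{\left(\frac{27}{8} \right)}}{2} + 1; F(-1) = - 2 \sqrt{2} \operatorname{atan}{\left(\frac{\sqrt{2}}{2} \right)} - \log{\left(\frac{9}{2} \right)} + 2.
Integral = F(-1/2) - F(-1) = -1 - 2 \sqrt{2} \operatorname{atan}{\left(\frac{\sqrt{2}}{4} \right)} - \frac{\log{\left(\frac{27}{8} \right)}}{2} + \log{\left(\frac{9}{2} \right)} + 2 \sqrt{2} \operatorname{atan}{\left(\frac{\sqrt{2}}{2} \right)}.

Antiderivative: F(s) = s \log{\left(\frac{3 s^{2}}{2} + 3 \right)} - 2 s + 2 \sqrt{2} \operatorname{atan}{\left(\frac{\sqrt{2} s}{2} \right)}; value = -1 - 2 \sqrt{2} \operatorname{atan}{\left(\frac{\sqrt{2}}{4} \right)} - \frac{\log{\left(\frac{27}{8} \right)}}{2} + \log{\left(\frac{9}{2} \right)} + 2 \sqrt{2} \operatorname{atan}{\left(\frac{\sqrt{2}}{2} \right)}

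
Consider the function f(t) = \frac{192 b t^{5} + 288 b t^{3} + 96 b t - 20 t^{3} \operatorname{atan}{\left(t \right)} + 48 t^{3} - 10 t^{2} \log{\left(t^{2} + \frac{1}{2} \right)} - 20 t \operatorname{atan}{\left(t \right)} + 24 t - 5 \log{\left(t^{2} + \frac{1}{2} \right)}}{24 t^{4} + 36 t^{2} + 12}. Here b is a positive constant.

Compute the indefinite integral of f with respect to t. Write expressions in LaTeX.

F(t) = 4 b t^{2} - \frac{5 \log{\left(t^{2} + \frac{1}{2} \right)} \operatorname{atan}{\left(t \right)}}{12} + \log{\left(t^{2} + 1 \right)} + C

A first test for any F(t): its t-derivative must equal f(t) identically.
Check: d/dt[4 b t^{2} - \frac{5 \log{\left(t^{2} + \frac{1}{2} \right)} \operatorname{atan}{\left(t \right)}}{12} + \log{\left(t^{2} + 1 \right)}] = \frac{192 b t^{5} + 288 b t^{3} + 96 b t - 20 t^{3} \operatorname{atan}{\left(t \right)} + 48 t^{3} - 10 t^{2} \log{\left(t^{2} + \frac{1}{2} \right)} - 20 t \operatorname{atan}{\left(t \right)} + 24 t - 5 \log{\left(t^{2} + \frac{1}{2} \right)}}{24 t^{4} + 36 t^{2} + 12} = f(t).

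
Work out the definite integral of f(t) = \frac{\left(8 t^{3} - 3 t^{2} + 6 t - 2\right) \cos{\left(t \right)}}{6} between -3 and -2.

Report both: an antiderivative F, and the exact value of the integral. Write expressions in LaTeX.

Any candidate F(t) must reproduce f(t) exactly when differentiated.
F(t) = \frac{4 t^{3} \sin{\left(t \right)}}{3} - \frac{t^{2} \sin{\left(t \right)}}{2} + 4 t^{2} \cos{\left(t \right)} - 7 t \sin{\left(t \right)} - t \cos{\left(t \right)} + \frac{2 \sin{\left(t \right)}}{3} - 7 \cos{\left(t \right)} is an antiderivative of f.
Check: d/dt[\frac{4 t^{3} \sin{\left(t \right)}}{3} - \frac{t^{2} \sin{\left(t \right)}}{2} + 4 t^{2} \cos{\left(t \right)} - 7 t \sin{\left(t \right)} - t \cos{\left(t \right)} + \frac{2 \sin{\left(t \right)}}{3} - 7 \cos{\left(t \right)}] = \frac{4 t^{3} \cos{\left(t \right)}}{3} - \frac{t^{2} \cos{\left(t \right)}}{2} + t \cos{\left(t \right)} - \frac{\cos{\left(t \right)}}{3}, which equals f(t).
F(-2) = 11 \cos{\left(2 \right)} - 2 \sin{\left(2 \right)}; F(-3) = 32 \cos{\left(3 \right)} + \frac{113 \sin{\left(3 \right)}}{6}.
Integral = F(-2) - F(-3) = 11 \cos{\left(2 \right)} - \frac{113 \sin{\left(3 \right)}}{6} - 2 \sin{\left(2 \right)} - 32 \cos{\left(3 \right)}.

Antiderivative: F(t) = \frac{4 t^{3} \sin{\left(t \right)}}{3} - \frac{t^{2} \sin{\left(t \right)}}{2} + 4 t^{2} \cos{\left(t \right)} - 7 t \sin{\left(t \right)} - t \cos{\left(t \right)} + \frac{2 \sin{\left(t \right)}}{3} - 7 \cos{\left(t \right)}; value = 11 \cos{\left(2 \right)} - \frac{113 \sin{\left(3 \right)}}{6} - 2 \sin{\left(2 \right)} - 32 \cos{\left(3 \right)}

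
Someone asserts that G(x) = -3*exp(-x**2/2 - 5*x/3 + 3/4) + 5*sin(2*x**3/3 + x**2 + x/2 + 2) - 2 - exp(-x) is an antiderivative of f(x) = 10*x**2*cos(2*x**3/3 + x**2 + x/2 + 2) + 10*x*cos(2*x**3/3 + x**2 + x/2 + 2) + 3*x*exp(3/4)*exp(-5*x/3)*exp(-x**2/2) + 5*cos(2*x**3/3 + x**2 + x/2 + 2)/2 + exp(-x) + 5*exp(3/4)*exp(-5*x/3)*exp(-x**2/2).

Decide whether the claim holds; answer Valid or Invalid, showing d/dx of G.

d/dx[G] = (20*x**2*exp(-3/4)*exp(8*x/3)*exp(x**2/2)*cos(2*x**3/3 + x**2 + x/2 + 2) + 20*x*exp(-3/4)*exp(8*x/3)*exp(x**2/2)*cos(2*x**3/3 + x**2 + x/2 + 2) + 6*x*exp(x) + 5*exp(-3/4)*exp(8*x/3)*exp(x**2/2)*cos(2*x**3/3 + x**2 + x/2 + 2) + 2*exp(-3/4)*exp(5*x/3)*exp(x**2/2) + 10*exp(x))*exp(3/4)*exp(-8*x/3)*exp(-x**2/2)/2
This equals f(x) exactly, so the claim holds.

Valid. The derivative of G reproduces f.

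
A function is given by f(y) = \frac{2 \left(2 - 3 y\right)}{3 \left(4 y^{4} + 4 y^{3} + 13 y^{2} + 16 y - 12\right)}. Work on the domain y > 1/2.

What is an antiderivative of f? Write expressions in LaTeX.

An antiderivative is F(y) = \frac{\log{\left(y - \frac{1}{2} \right)}}{102} - \frac{13 \log{\left(y + \frac{3}{2} \right)}}{150} + \frac{49 \log{\left(y^{2} + 4 \right)}}{1275} - \frac{86 \operatorname{atan}{\left(\frac{y}{2} \right)}}{1275}.

The denominator factors as 3 \left(2 y - 1\right) \left(2 y + 3\right) \left(y^{2} + 4\right); partial fractions split f into directly integrable pieces: \frac{2 \left(49 y - 86\right)}{1275 \left(y^{2} + 4\right)} - \frac{13}{75 \left(2 y + 3\right)} + \frac{1}{51 \left(2 y - 1\right)}.
Check: d/dy[\frac{\log{\left(y - \frac{1}{2} \right)}}{102} - \frac{13 \log{\left(y + \frac{3}{2} \right)}}{150} + \frac{49 \log{\left(y^{2} + 4 \right)}}{1275} - \frac{86 \operatorname{atan}{\left(\frac{y}{2} \right)}}{1275}] = \frac{4 - 6 y}{12 y^{4} + 12 y^{3} + 39 y^{2} + 48 y - 36}, which equals f(y).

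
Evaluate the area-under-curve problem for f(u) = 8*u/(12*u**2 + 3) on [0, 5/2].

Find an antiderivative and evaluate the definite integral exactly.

The substitution w = 2*u**2 + 1/2 works: f is exactly (dF/dw)*(dw/du) for that inner function.
F(u) = log(2*u**2 + 1/2)/3 is an antiderivative of f.
Check: d/du[log(2*u**2 + 1/2)/3] = 8*u/(12*u**2 + 3) = f(u).
F(5/2) = log(13)/3; F(0) = -log(2)/3.
Integral = F(5/2) - F(0) = log(2)/3 + log(13)/3.

Antiderivative: F(u) = log(2*u**2 + 1/2)/3; value = log(2)/3 + log(13)/3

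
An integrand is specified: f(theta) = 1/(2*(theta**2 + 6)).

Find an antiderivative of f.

Check any antiderivative F(theta) by computing F'(theta) and comparing it with f(theta).
Check: d/dtheta[sqrt(6)*atan(sqrt(6)*theta/6)/12] = 1/(2*theta**2 + 12), which equals f(theta).

An antiderivative is F(theta) = sqrt(6)*atan(sqrt(6)*theta/6)/12.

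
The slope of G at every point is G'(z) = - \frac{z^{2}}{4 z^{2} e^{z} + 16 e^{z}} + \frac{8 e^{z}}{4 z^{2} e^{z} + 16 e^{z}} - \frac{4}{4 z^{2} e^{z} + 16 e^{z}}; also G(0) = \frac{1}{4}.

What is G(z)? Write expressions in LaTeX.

G(z) = \frac{\left(4 e^{z} \operatorname{atan}{\left(\frac{z}{2} \right)} + 1\right) e^{- z}}{4}

Integrate term by term and add the pieces.
A general antiderivative is \operatorname{atan}{\left(\frac{z}{2} \right)} + \frac{e^{- z}}{4} + C.
The condition gives C = \frac{1}{4} - (\frac{1}{4}) = 0.
So G(z) = \frac{\left(4 e^{z} \operatorname{atan}{\left(\frac{z}{2} \right)} + 1\right) e^{- z}}{4}.
Check: d/dz[\frac{\left(4 e^{z} \operatorname{atan}{\left(\frac{z}{2} \right)} + 1\right) e^{- z}}{4}] = \frac{- z^{2} + 8 e^{z} - 4}{4 z^{2} e^{z} + 16 e^{z}}, which equals G'(z).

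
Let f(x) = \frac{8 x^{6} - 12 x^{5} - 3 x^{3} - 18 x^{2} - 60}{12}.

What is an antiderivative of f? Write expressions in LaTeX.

Any candidate F(x) must reproduce f(x) exactly when differentiated.
Check: d/dx[\frac{x \left(32 x^{6} - 56 x^{5} - 21 x^{3} - 168 x^{2} - 1680\right)}{336}] = \frac{2 x^{6}}{3} - x^{5} - \frac{x^{3}}{4} - \frac{3 x^{2}}{2} - 5, which equals f(x).

An antiderivative is F(x) = \frac{x \left(32 x^{6} - 56 x^{5} - 21 x^{3} - 168 x^{2} - 1680\right)}{336}.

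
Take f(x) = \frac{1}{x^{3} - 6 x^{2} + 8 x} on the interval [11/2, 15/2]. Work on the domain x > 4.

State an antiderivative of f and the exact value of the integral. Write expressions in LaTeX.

The denominator factors as x \left(x - 4\right) \left(x - 2\right); partial fractions split f into directly integrable pieces: - \frac{1}{4 \left(x - 2\right)} + \frac{1}{8 \left(x - 4\right)} + \frac{1}{8 x}.
F(x) = - \frac{\log{\left(x - 2 \right)}}{4} + \frac{\log{\left(x^{2} - 4 x \right)}}{8} is an antiderivative of f.
Check: d/dx[- \frac{\log{\left(x - 2 \right)}}{4} + \frac{\log{\left(x^{2} - 4 x \right)}}{8}] = \frac{1}{x^{3} - 6 x^{2} + 8 x} = f(x).
F(15/2) = - \frac{\log{\left(\frac{11}{2} \right)}}{4} + \frac{\log{\left(\frac{105}{4} \right)}}{8}; F(11/2) = - \frac{\log{\left(\frac{7}{2} \right)}}{4} + \frac{\log{\left(\frac{33}{4} \right)}}{8}.
Integral = F(15/2) - F(11/2) = - \frac{\log{\left(\frac{11}{2} \right)}}{4} - \frac{\log{\left(\frac{33}{4} \right)}}{8} + \frac{\log{\left(\frac{7}{2} \right)}}{4} + \frac{\log{\left(\frac{105}{4} \right)}}{8}.

Antiderivative: F(x) = - \frac{\log{\left(x - 2 \right)}}{4} + \frac{\log{\left(x^{2} - 4 x \right)}}{8}; value = - \frac{\log{\left(\frac{11}{2} \right)}}{4} - \frac{\log{\left(\frac{33}{4} \right)}}{8} + \frac{\log{\left(\frac{7}{2} \right)}}{4} + \frac{\log{\left(\frac{105}{4} \right)}}{8}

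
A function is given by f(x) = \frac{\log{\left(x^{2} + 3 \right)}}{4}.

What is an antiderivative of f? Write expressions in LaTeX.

Check any antiderivative F(x) by computing F'(x) and comparing it with f(x).
Check: d/dx[\frac{x \log{\left(x^{2} + 3 \right)}}{4} - \frac{x}{2} + \frac{\sqrt{3} \operatorname{atan}{\left(\frac{\sqrt{3} x}{3} \right)}}{2}] = \frac{\log{\left(x^{2} + 3 \right)}}{4} = f(x).

An antiderivative is F(x) = \frac{x \log{\left(x^{2} + 3 \right)}}{4} - \frac{x}{2} + \frac{\sqrt{3} \operatorname{atan}{\left(\frac{\sqrt{3} x}{3} \right)}}{2}.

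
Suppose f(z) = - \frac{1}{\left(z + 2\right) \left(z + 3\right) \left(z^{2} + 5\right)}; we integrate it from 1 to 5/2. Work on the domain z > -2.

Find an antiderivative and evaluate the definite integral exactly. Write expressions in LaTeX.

Antiderivative: F(z) = - \frac{\log{\left(z + 2 \right)}}{9} + \frac{\log{\left(z + 3 \right)}}{14} + \frac{5 \log{\left(z^{2} + 5 \right)}}{252} - \frac{\sqrt{5} \operatorname{atan}{\left(\frac{\sqrt{5} z}{5} \right)}}{630}; value = - \frac{\log{\left(\frac{9}{2} \right)}}{9} - \frac{\log{\left(4 \right)}}{14} - \frac{5 \log{\left(6 \right)}}{252} - \frac{\sqrt{5} \operatorname{atan}{\left(\frac{\sqrt{5}}{2} \right)}}{630} + \frac{\sqrt{5} \operatorname{atan}{\left(\frac{\sqrt{5}}{5} \right)}}{630} + \frac{5 \log{\left(\frac{45}{4} \right)}}{252} + \frac{\log{\left(\frac{11}{2} \right)}}{14} + \frac{\log{\left(3 \right)}}{9}

The denominator factors as \left(z + 2\right) \left(z + 3\right) \left(z^{2} + 5\right); partial fractions split f into directly integrable pieces: \frac{5 z - 1}{126 \left(z^{2} + 5\right)} + \frac{1}{14 \left(z + 3\right)} - \frac{1}{9 \left(z + 2\right)}.
F(z) = - \frac{\log{\left(z + 2 \right)}}{9} + \frac{\log{\left(z + 3 \right)}}{14} + \frac{5 \log{\left(z^{2} + 5 \right)}}{252} - \frac{\sqrt{5} \operatorname{atan}{\left(\frac{\sqrt{5} z}{5} \right)}}{630} is an antiderivative of f.
Check: d/dz[- \frac{\log{\left(z + 2 \right)}}{9} + \frac{\log{\left(z + 3 \right)}}{14} + \frac{5 \log{\left(z^{2} + 5 \right)}}{252} - \frac{\sqrt{5} \operatorname{atan}{\left(\frac{\sqrt{5} z}{5} \right)}}{630}] = - \frac{1}{z^{4} + 5 z^{3} + 11 z^{2} + 25 z + 30}, which equals f(z).
F(5/2) = - \frac{\log{\left(\frac{9}{2} \right)}}{9} - \frac{\sqrt{5} \operatorname{atan}{\left(\frac{\sqrt{5}}{2} \right)}}{630} + \frac{5 \log{\left(\frac{45}{4} \right)}}{252} + \frac{\log{\left(\frac{11}{2} \right)}}{14}; F(1) = - \frac{\log{\left(3 \right)}}{9} - \frac{\sqrt{5} \operatorname{atan}{\left(\frac{\sqrt{5}}{5} \right)}}{630} + \frac{5 \log{\left(6 \right)}}{252} + \frac{\log{\left(4 \right)}}{14}.
Integral = F(5/2) - F(1) = - \frac{\log{\left(\frac{9}{2} \right)}}{9} - \frac{\log{\left(4 \right)}}{14} - \frac{5 \log{\left(6 \right)}}{252} - \frac{\sqrt{5} \operatorname{atan}{\left(\frac{\sqrt{5}}{2} \right)}}{630} + \frac{\sqrt{5} \operatorname{atan}{\left(\frac{\sqrt{5}}{5} \right)}}{630} + \frac{5 \log{\left(\frac{45}{4} \right)}}{252} + \frac{\log{\left(\frac{11}{2} \right)}}{14} + \frac{\log{\left(3 \right)}}{9}.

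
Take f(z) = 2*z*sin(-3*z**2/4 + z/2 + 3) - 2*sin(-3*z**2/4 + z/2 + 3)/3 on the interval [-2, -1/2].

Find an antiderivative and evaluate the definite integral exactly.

f matches the chain-rule pattern g'(h)*h' with inner function h(z) = -3*z**2/4 + z/2 + 3; substituting u = h(z) collapses the integral.
F(z) = 4*cos(-3*z**2/4 + z/2 + 3)/3 is an antiderivative of f.
Check: d/dz[4*cos(-3*z**2/4 + z/2 + 3)/3] = 2*z*sin(-3*z**2/4 + z/2 + 3) - 2*sin(-3*z**2/4 + z/2 + 3)/3 = f(z).
F(-1/2) = 4*cos(41/16)/3; F(-2) = 4*cos(1)/3.
Integral = F(-1/2) - F(-2) = 4*cos(41/16)/3 - 4*cos(1)/3.

Antiderivative: F(z) = 4*cos(-3*z**2/4 + z/2 + 3)/3; value = 4*cos(41/16)/3 - 4*cos(1)/3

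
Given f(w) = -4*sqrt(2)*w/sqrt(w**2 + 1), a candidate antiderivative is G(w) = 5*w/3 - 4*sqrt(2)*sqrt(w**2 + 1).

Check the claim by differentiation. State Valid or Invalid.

Invalid: d/dw[G] - f = 5/3, which is not 0.

d/dw[G] = (-12*sqrt(2)*w + 5*sqrt(w**2 + 1))/(3*sqrt(w**2 + 1))
d/dw[G] - f(w) = 5/3 != 0.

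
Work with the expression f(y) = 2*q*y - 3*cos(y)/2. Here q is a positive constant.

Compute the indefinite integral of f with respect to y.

The integrand splits into summands that can be handled one at a time.
Check: d/dy[q*y**2 - 3*sin(y)/2] = 2*q*y - 3*cos(y)/2 = f(y).

F(y) = q*y**2 - 3*sin(y)/2 + C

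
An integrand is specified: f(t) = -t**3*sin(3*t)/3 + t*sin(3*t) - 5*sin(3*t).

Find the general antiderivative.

Integrate term by term and add the pieces.
Check: d/dt[(9*t**3*cos(3*t) - 9*t**2*sin(3*t) - 33*t*cos(3*t) + 11*sin(3*t) + 135*cos(3*t))/81] = -t**3*sin(3*t)/3 + t*sin(3*t) - 5*sin(3*t) = f(t).

F(t) = (9*t**3*cos(3*t) - 9*t**2*sin(3*t) - 33*t*cos(3*t) + 11*sin(3*t) + 135*cos(3*t))/81 + C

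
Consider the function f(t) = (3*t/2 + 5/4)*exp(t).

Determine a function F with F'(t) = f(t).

f has the shape u'v + uv' for u = 3*t/2 - 1/4 and v = exp(t) — it is the derivative of the product u*v.
Check: d/dt[3*t*exp(t)/2 - exp(t)/4] = 3*t*exp(t)/2 + 5*exp(t)/4, which equals f(t).

An antiderivative is F(t) = 3*t*exp(t)/2 - exp(t)/4.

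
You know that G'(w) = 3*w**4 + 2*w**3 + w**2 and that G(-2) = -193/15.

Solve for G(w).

G(w) = 3*w**5/5 + w**4/2 + w**3/3 + 1

Integrate term by term and add the pieces.
A general antiderivative is 3*w**5/5 + w**4/2 + w**3/3 + C.
The condition gives C = -193/15 - (-208/15) = 1.
So G(w) = 3*w**5/5 + w**4/2 + w**3/3 + 1.
Check: d/dw[3*w**5/5 + w**4/2 + w**3/3 + 1] = 3*w**4 + 2*w**3 + w**2 = G'(w).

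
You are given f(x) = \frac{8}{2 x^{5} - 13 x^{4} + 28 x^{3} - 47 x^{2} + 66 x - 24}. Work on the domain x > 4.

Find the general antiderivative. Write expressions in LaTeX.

F(x) = \frac{4 \log{\left(x - 4 \right)}}{133} - \frac{4 \log{\left(x - 2 \right)}}{21} + \frac{64 \log{\left(x - \frac{1}{2} \right)}}{273} - \frac{64 \log{\left(x^{2} + 3 \right)}}{1729} + \frac{248 \sqrt{3} \operatorname{atan}{\left(\frac{\sqrt{3} x}{3} \right)}}{5187} + C

The denominator factors as \left(x - 4\right) \left(x - 2\right) \left(2 x - 1\right) \left(x^{2} + 3\right); partial fractions split f into directly integrable pieces: - \frac{8 \left(16 x - 31\right)}{1729 \left(x^{2} + 3\right)} + \frac{128}{273 \left(2 x - 1\right)} - \frac{4}{21 \left(x - 2\right)} + \frac{4}{133 \left(x - 4\right)}.
Check: d/dx[\frac{4 \log{\left(x - 4 \right)}}{133} - \frac{4 \log{\left(x - 2 \right)}}{21} + \frac{64 \log{\left(x - \frac{1}{2} \right)}}{273} - \frac{64 \log{\left(x^{2} + 3 \right)}}{1729} + \frac{248 \sqrt{3} \operatorname{atan}{\left(\frac{\sqrt{3} x}{3} \right)}}{5187}] = \frac{8}{2 x^{5} - 13 x^{4} + 28 x^{3} - 47 x^{2} + 66 x - 24} = f(x).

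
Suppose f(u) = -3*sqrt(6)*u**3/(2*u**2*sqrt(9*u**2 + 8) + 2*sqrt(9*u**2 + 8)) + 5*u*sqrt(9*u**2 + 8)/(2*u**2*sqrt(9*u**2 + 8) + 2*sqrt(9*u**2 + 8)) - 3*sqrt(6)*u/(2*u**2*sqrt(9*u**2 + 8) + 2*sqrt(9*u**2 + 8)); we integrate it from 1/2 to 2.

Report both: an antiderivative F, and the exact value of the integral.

The integrand splits into summands that can be handled one at a time.
F(u) = (-2*sqrt(6)*sqrt(9*u**2 + 8) + 15*log(2*u**2 + 2))/12 is an antiderivative of f.
Check: d/du[(-2*sqrt(6)*sqrt(9*u**2 + 8) + 15*log(2*u**2 + 2))/12] = (-3*sqrt(6)*u**3 + 5*u*sqrt(9*u**2 + 8) - 3*sqrt(6)*u)/(2*u**2*sqrt(9*u**2 + 8) + 2*sqrt(9*u**2 + 8)), which equals f(u).
F(2) = -sqrt(66)/3 + 5*log(10)/4; F(1/2) = -sqrt(246)/12 + 5*log(5/2)/4.
Integral = F(2) - F(1/2) = -sqrt(66)/3 - 5*log(5/2)/4 + sqrt(246)/12 + 5*log(10)/4.

Antiderivative: F(u) = (-2*sqrt(6)*sqrt(9*u**2 + 8) + 15*log(2*u**2 + 2))/12; value = -sqrt(66)/3 - 5*log(5/2)/4 + sqrt(246)/12 + 5*log(10)/4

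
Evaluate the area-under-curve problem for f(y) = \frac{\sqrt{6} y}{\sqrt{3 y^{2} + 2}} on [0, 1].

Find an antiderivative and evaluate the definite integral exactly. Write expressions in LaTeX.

Antiderivative: F(y) = \frac{\sqrt{6} \sqrt{3 y^{2} + 2}}{3}; value = - \frac{2 \sqrt{3}}{3} + \frac{\sqrt{30}}{3}

f matches the chain-rule pattern g'(h)*h' with inner function h(y) = 2 y^{2} + \frac{4}{3}; substituting u = h(y) collapses the integral.
F(y) = \frac{\sqrt{6} \sqrt{3 y^{2} + 2}}{3} is an antiderivative of f.
Check: d/dy[\frac{\sqrt{6} \sqrt{3 y^{2} + 2}}{3}] = \frac{\sqrt{6} y}{\sqrt{3 y^{2} + 2}} = f(y).
F(1) = \frac{\sqrt{30}}{3}; F(0) = \frac{2 \sqrt{3}}{3}.
Integral = F(1) - F(0) = - \frac{2 \sqrt{3}}{3} + \frac{\sqrt{30}}{3}.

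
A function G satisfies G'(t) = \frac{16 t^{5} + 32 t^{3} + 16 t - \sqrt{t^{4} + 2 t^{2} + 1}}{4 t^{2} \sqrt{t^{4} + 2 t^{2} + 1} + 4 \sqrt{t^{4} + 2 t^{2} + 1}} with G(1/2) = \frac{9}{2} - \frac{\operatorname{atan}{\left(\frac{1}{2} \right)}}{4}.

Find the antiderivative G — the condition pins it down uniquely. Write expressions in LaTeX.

Differentiate the proposed G(t) back; it has to land on the given G'(t).
A general antiderivative is 2 \sqrt{t^{4} + 2 t^{2} + 1} - \frac{\operatorname{atan}{\left(t \right)}}{4} + C.
The condition gives C = \frac{9}{2} - \frac{\operatorname{atan}{\left(\frac{1}{2} \right)}}{4} - (\frac{5}{2} - \frac{\operatorname{atan}{\left(\frac{1}{2} \right)}}{4}) = 2.
So G(t) = 2 \sqrt{t^{4} + 2 t^{2} + 1} - \frac{\operatorname{atan}{\left(t \right)}}{4} + 2.
Check: d/dt[2 \sqrt{t^{4} + 2 t^{2} + 1} - \frac{\operatorname{atan}{\left(t \right)}}{4} + 2] = \frac{16 t^{5} + 32 t^{3} + 16 t - \sqrt{t^{4} + 2 t^{2} + 1}}{4 t^{2} \sqrt{t^{4} + 2 t^{2} + 1} + 4 \sqrt{t^{4} + 2 t^{2} + 1}} = G'(t).

G(t) = 2 \sqrt{t^{4} + 2 t^{2} + 1} - \frac{\operatorname{atan}{\left(t \right)}}{4} + 2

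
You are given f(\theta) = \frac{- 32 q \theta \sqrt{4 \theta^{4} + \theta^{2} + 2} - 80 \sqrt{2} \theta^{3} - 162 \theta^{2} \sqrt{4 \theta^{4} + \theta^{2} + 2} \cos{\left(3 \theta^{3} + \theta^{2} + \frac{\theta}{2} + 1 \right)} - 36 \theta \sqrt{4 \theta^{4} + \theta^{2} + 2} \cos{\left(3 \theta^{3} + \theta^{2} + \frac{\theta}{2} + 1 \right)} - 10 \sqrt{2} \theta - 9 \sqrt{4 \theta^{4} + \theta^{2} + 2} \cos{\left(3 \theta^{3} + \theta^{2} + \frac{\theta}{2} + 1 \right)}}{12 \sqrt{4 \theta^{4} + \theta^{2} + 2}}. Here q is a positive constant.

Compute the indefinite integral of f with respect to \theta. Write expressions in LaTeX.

F(\theta) = - \frac{4 q \theta^{2}}{3} - \frac{5 \sqrt{2 \theta^{4} + \frac{\theta^{2}}{2} + 1}}{3} - \frac{3 \sin{\left(3 \theta^{3} + \theta^{2} + \frac{\theta}{2} + 1 \right)}}{2} + C

Since d/d\theta undoes antidifferentiation here, F'(\theta) = f(\theta) is required of F(\theta).
Check: d/d\theta[- \frac{4 q \theta^{2}}{3} - \frac{5 \sqrt{2 \theta^{4} + \frac{\theta^{2}}{2} + 1}}{3} - \frac{3 \sin{\left(3 \theta^{3} + \theta^{2} + \frac{\theta}{2} + 1 \right)}}{2}] = \frac{- 32 q \theta \sqrt{4 \theta^{4} + \theta^{2} + 2} - 80 \sqrt{2} \theta^{3} - 162 \theta^{2} \sqrt{4 \theta^{4} + \theta^{2} + 2} \cos{\left(3 \theta^{3} + \theta^{2} + \frac{\theta}{2} + 1 \right)} - 36 \theta \sqrt{4 \theta^{4} + \theta^{2} + 2} \cos{\left(3 \theta^{3} + \theta^{2} + \frac{\theta}{2} + 1 \right)} - 10 \sqrt{2} \theta - 9 \sqrt{4 \theta^{4} + \theta^{2} + 2} \cos{\left(3 \theta^{3} + \theta^{2} + \frac{\theta}{2} + 1 \right)}}{12 \sqrt{4 \theta^{4} + \theta^{2} + 2}} = f(\theta).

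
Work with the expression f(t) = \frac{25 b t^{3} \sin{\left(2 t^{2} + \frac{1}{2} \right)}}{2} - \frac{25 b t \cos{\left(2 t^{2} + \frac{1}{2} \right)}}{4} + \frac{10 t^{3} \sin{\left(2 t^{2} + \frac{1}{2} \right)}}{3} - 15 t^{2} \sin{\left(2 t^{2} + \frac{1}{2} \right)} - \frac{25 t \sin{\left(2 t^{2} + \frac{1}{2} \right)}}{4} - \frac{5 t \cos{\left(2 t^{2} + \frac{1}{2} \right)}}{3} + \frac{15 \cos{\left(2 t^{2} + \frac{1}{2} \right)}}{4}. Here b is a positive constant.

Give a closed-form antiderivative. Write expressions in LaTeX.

An antiderivative is F(t) = - \frac{25 b t^{2} \cos{\left(2 t^{2} + \frac{1}{2} \right)}}{8} - \frac{5 t^{2} \cos{\left(2 t^{2} + \frac{1}{2} \right)}}{6} + \frac{15 t \cos{\left(2 t^{2} + \frac{1}{2} \right)}}{4} + \frac{25 \cos{\left(2 t^{2} + \frac{1}{2} \right)}}{16}.

f has the shape u'v + uv' for u = - \frac{25 b t^{2}}{8} - \frac{5 t^{2}}{6} + \frac{15 t}{4} + \frac{25}{16} and v = \cos{\left(2 t^{2} + \frac{1}{2} \right)} — it is the derivative of the product u*v.
Check: d/dt[- \frac{25 b t^{2} \cos{\left(2 t^{2} + \frac{1}{2} \right)}}{8} - \frac{5 t^{2} \cos{\left(2 t^{2} + \frac{1}{2} \right)}}{6} + \frac{15 t \cos{\left(2 t^{2} + \frac{1}{2} \right)}}{4} + \frac{25 \cos{\left(2 t^{2} + \frac{1}{2} \right)}}{16}] = \frac{25 b t^{3} \sin{\left(2 t^{2} + \frac{1}{2} \right)}}{2} - \frac{25 b t \cos{\left(2 t^{2} + \frac{1}{2} \right)}}{4} + \frac{10 t^{3} \sin{\left(2 t^{2} + \frac{1}{2} \right)}}{3} - 15 t^{2} \sin{\left(2 t^{2} + \frac{1}{2} \right)} - \frac{25 t \sin{\left(2 t^{2} + \frac{1}{2} \right)}}{4} - \frac{5 t \cos{\left(2 t^{2} + \frac{1}{2} \right)}}{3} + \frac{15 \cos{\left(2 t^{2} + \frac{1}{2} \right)}}{4} = f(t).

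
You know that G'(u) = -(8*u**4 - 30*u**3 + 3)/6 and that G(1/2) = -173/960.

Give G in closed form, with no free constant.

Differentiate the proposed G(u) back; it has to land on the given G'(u).
A general antiderivative is -4*u**5/15 + 5*u**4/4 - u/2 + C.
The condition gives C = -173/960 - (-173/960) = 0.
So G(u) = -4*u**5/15 + 5*u**4/4 - u/2.
Check: d/du[-4*u**5/15 + 5*u**4/4 - u/2] = -4*u**4/3 + 5*u**3 - 1/2, which equals G'(u).

G(u) = -4*u**5/15 + 5*u**4/4 - u/2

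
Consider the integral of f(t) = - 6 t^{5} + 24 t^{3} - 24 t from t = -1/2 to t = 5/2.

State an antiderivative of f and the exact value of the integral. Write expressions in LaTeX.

Antiderivative: F(t) = - \left(t^{2} - 2\right)^{3}; value = - \frac{657}{8}

The substitution u = t^{2} - 2 works: f is exactly (dF/du)*(du/dt) for that inner function.
F(t) = - \left(t^{2} - 2\right)^{3} is an antiderivative of f.
Check: d/dt[- \left(t^{2} - 2\right)^{3}] = - 6 t^{5} + 24 t^{3} - 24 t = f(t).
F(5/2) = - \frac{4913}{64}; F(-1/2) = \frac{343}{64}.
Integral = F(5/2) - F(-1/2) = - \frac{657}{8}.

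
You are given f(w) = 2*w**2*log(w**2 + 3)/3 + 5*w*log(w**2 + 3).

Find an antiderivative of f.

An antiderivative is F(w) = 2*w**3*log(w**2 + 3)/9 - 4*w**3/27 + 5*w**2*log(w**2 + 3)/2 - 5*w**2/2 + 4*w/3 + 15*log(w**2 + 3)/2 - 4*sqrt(3)*atan(sqrt(3)*w/3)/3.

The integrand splits into summands that can be handled one at a time.
Check: d/dw[2*w**3*log(w**2 + 3)/9 - 4*w**3/27 + 5*w**2*log(w**2 + 3)/2 - 5*w**2/2 + 4*w/3 + 15*log(w**2 + 3)/2 - 4*sqrt(3)*atan(sqrt(3)*w/3)/3] = 2*w**2*log(w**2 + 3)/3 + 5*w*log(w**2 + 3) = f(w).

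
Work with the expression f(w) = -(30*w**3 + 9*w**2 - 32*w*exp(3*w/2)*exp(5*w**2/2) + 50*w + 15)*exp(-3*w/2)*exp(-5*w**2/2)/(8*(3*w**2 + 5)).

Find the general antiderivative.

Any candidate F(w) must reproduce f(w) exactly when differentiated.
Check: d/dw[(8*log(3*w**2/2 + 5/2) + 3*exp(-3*w/2)*exp(-5*w**2/2))/12] = (-30*w**3 - 9*w**2 + 32*w*exp(3*w/2)*exp(5*w**2/2) - 50*w - 15)/(24*w**2*exp(3*w/2)*exp(5*w**2/2) + 40*exp(3*w/2)*exp(5*w**2/2)), which equals f(w).

F(w) = (8*log(3*w**2/2 + 5/2) + 3*exp(-3*w/2)*exp(-5*w**2/2))/12 + C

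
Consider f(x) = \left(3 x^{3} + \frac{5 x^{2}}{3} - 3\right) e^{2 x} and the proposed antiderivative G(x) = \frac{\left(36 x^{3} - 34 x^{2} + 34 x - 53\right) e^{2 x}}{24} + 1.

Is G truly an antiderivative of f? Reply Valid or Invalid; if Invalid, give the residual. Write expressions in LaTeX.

Valid. The derivative of G reproduces f.

d/dx[G] = 3 x^{3} e^{2 x} + \frac{5 x^{2} e^{2 x}}{3} - 3 e^{2 x}
This equals f(x) exactly, so the claim holds.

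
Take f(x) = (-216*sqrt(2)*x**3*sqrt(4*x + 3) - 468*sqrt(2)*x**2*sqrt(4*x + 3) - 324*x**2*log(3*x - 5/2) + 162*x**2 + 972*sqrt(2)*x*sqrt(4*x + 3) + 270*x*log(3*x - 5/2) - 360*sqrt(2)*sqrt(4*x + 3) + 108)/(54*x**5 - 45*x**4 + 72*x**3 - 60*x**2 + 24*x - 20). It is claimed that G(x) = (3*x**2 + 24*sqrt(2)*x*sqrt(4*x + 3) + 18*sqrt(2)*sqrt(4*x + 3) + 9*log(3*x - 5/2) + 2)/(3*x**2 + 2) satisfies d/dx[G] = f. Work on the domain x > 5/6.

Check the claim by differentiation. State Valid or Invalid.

d/dx[G] = (-864*sqrt(2)*x**4 - 2520*sqrt(2)*x**3 - 324*x**2*sqrt(4*x + 3)*log(3*x - 5/2) + 162*x**2*sqrt(4*x + 3) + 2484*sqrt(2)*x**2 + 270*x*sqrt(4*x + 3)*log(3*x - 5/2) + 1476*sqrt(2)*x + 108*sqrt(4*x + 3) - 1080*sqrt(2))/(54*x**5*sqrt(4*x + 3) - 45*x**4*sqrt(4*x + 3) + 72*x**3*sqrt(4*x + 3) - 60*x**2*sqrt(4*x + 3) + 24*x*sqrt(4*x + 3) - 20*sqrt(4*x + 3))
This equals f(x) exactly, so the claim holds.

Valid - the claim checks out under differentiation.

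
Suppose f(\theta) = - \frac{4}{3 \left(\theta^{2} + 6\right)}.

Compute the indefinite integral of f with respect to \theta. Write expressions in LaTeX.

F(\theta) = - \frac{2 \sqrt{6} \operatorname{atan}{\left(\frac{\sqrt{6} \theta}{6} \right)}}{9} + C

A candidate is checked by its d/d\theta: the result must match f(\theta).
Check: d/d\theta[- \frac{2 \sqrt{6} \operatorname{atan}{\left(\frac{\sqrt{6} \theta}{6} \right)}}{9}] = - \frac{4}{3 \theta^{2} + 18}, which equals f(\theta).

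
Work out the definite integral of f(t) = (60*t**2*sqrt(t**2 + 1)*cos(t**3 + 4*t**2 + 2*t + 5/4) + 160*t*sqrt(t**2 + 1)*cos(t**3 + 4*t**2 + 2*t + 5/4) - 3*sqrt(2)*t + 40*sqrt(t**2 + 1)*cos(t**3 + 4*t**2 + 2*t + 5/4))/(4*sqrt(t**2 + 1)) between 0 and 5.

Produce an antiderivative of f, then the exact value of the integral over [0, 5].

Antiderivative: F(t) = -3*sqrt(2)*sqrt(t**2 + 1)/4 + 5*sin(t**3 + 4*t**2 + 2*t + 5/4); value = -3*sqrt(13)/2 - 5*sin(5/4) + 5*sin(945/4) + 3*sqrt(2)/4

Any candidate F(t) must reproduce f(t) exactly when differentiated.
F(t) = -3*sqrt(2)*sqrt(t**2 + 1)/4 + 5*sin(t**3 + 4*t**2 + 2*t + 5/4) is an antiderivative of f.
Check: d/dt[-3*sqrt(2)*sqrt(t**2 + 1)/4 + 5*sin(t**3 + 4*t**2 + 2*t + 5/4)] = (60*t**2*sqrt(t**2 + 1)*cos(t**3 + 4*t**2 + 2*t + 5/4) + 160*t*sqrt(t**2 + 1)*cos(t**3 + 4*t**2 + 2*t + 5/4) - 3*sqrt(2)*t + 40*sqrt(t**2 + 1)*cos(t**3 + 4*t**2 + 2*t + 5/4))/(4*sqrt(t**2 + 1)) = f(t).
F(5) = -3*sqrt(13)/2 + 5*sin(945/4); F(0) = -3*sqrt(2)/4 + 5*sin(5/4).
Integral = F(5) - F(0) = -3*sqrt(13)/2 - 5*sin(5/4) + 5*sin(945/4) + 3*sqrt(2)/4.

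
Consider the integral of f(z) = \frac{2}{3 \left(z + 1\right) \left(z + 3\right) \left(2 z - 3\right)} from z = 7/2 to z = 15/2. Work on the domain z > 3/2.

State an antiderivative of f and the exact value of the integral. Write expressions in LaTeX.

Antiderivative: F(z) = \frac{4 \log{\left(z - \frac{3}{2} \right)} - 9 \log{\left(z + 1 \right)} + 5 \log{\left(z + 3 \right)}}{135}; value = - \frac{\log{\left(\frac{17}{2} \right)}}{15} - \frac{\log{\left(\frac{13}{2} \right)}}{27} - \frac{4 \log{\left(2 \right)}}{135} + \frac{4 \log{\left(6 \right)}}{135} + \frac{\log{\left(\frac{21}{2} \right)}}{27} + \frac{\log{\left(\frac{9}{2} \right)}}{15}

Factor the denominator (3 \left(z + 1\right) \left(z + 3\right) \left(2 z - 3\right)) and decompose: f = \frac{8}{135 \left(2 z - 3\right)} + \frac{1}{27 \left(z + 3\right)} - \frac{1}{15 \left(z + 1\right)}; each piece integrates to a log, atan, or power term.
F(z) = \frac{4 \log{\left(z - \frac{3}{2} \right)} - 9 \log{\left(z + 1 \right)} + 5 \log{\left(z + 3 \right)}}{135} is an antiderivative of f.
Check: d/dz[\frac{4 \log{\left(z - \frac{3}{2} \right)} - 9 \log{\left(z + 1 \right)} + 5 \log{\left(z + 3 \right)}}{135}] = \frac{2}{6 z^{3} + 15 z^{2} - 18 z - 27}, which equals f(z).
F(15/2) = - \frac{\log{\left(\frac{17}{2} \right)}}{15} + \frac{4 \log{\left(6 \right)}}{135} + \frac{\log{\left(\frac{21}{2} \right)}}{27}; F(7/2) = - \frac{\log{\left(\frac{9}{2} \right)}}{15} + \frac{4 \log{\left(2 \right)}}{135} + \frac{\log{\left(\frac{13}{2} \right)}}{27}.
Integral = F(15/2) - F(7/2) = - \frac{\log{\left(\frac{17}{2} \right)}}{15} - \frac{\log{\left(\frac{13}{2} \right)}}{27} - \frac{4 \log{\left(2 \right)}}{135} + \frac{4 \log{\left(6 \right)}}{135} + \frac{\log{\left(\frac{21}{2} \right)}}{27} + \frac{\log{\left(\frac{9}{2} \right)}}{15}.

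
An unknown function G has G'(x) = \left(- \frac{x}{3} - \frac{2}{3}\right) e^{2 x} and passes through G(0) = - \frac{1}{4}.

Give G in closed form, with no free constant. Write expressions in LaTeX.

G(x) = - \frac{x e^{2 x}}{6} - \frac{e^{2 x}}{4}

Recognize the product-rule pattern: G'(x) = u'v + uv' with u = - \frac{x}{6} - \frac{1}{4}, v = e^{2 x}, so integration by parts undoes it.
A general antiderivative is \frac{\left(- 2 x - 3\right) e^{2 x}}{12} + C.
The condition gives C = - \frac{1}{4} - (- \frac{1}{4}) = 0.
So G(x) = - \frac{x e^{2 x}}{6} - \frac{e^{2 x}}{4}.
Check: d/dx[- \frac{x e^{2 x}}{6} - \frac{e^{2 x}}{4}] = - \frac{x e^{2 x}}{3} - \frac{2 e^{2 x}}{3}, which equals G'(x).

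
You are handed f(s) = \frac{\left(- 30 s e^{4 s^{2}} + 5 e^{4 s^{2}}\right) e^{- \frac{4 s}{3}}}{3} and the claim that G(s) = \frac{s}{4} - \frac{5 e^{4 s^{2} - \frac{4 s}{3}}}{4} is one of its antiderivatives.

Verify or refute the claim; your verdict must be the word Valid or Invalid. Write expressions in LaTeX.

d/ds[G] = - 10 s e^{- \frac{4 s}{3}} e^{4 s^{2}} + \frac{1}{4} + \frac{5 e^{- \frac{4 s}{3}} e^{4 s^{2}}}{3}
d/ds[G] - f(s) = \frac{1}{4} != 0.

Invalid: d/ds[G] - f = \frac{1}{4}, which is not 0.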